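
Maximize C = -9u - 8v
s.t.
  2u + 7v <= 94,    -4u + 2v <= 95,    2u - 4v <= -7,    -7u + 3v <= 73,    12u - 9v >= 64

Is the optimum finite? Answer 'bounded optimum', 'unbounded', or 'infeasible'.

bounded optimum

Feasible corners and C = -9u - 8v:
  (327/22, 101/11) → C = -4559/22
  (647/51, 500/51) → C = -9823/51
  (319/30, 106/15) → C = -4567/30
The feasible region has finitely many vertices and no improving ray; the maximum is -4567/30 at (319/30, 106/15).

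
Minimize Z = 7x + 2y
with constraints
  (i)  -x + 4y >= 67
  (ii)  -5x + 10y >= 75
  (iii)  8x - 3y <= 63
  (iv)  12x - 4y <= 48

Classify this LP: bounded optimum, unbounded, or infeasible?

unbounded

From the feasible point (115/11, 213/11), moving in the direction (-4, -1) keeps every constraint satisfied while Z decreases without bound.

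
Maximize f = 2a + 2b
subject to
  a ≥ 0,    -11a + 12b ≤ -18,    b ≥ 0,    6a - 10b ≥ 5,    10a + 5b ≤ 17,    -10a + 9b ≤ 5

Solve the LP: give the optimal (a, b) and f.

Extreme points and f = 2a + 2b:
  (18/11, 0) → f = 36/11
  (42/25, 1/25) → f = 86/25
  (17/10, 0) → f = 17/5

At the optimal vertex, -11a + 12b = -18 and 10a + 5b = 17.
Solving simultaneously gives a = 42/25, b = 1/25.

a = 42/25, b = 1/25, maximum f = 86/25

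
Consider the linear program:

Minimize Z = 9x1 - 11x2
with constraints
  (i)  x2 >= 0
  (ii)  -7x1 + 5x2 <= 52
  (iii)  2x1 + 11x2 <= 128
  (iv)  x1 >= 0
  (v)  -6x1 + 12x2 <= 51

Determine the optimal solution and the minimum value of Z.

x1 = 0, x2 = 17/4, minimum Z = -187/4

Extreme points and Z = 9x1 - 11x2:
  (64, 0) → Z = 576
  (0, 0) → Z = 0
  (65/6, 29/3) → Z = -53/6
  (0, 17/4) → Z = -187/4

At the optimal vertex, x1 = 0 and -6x1 + 12x2 = 51.
Solving simultaneously gives x1 = 0, x2 = 17/4.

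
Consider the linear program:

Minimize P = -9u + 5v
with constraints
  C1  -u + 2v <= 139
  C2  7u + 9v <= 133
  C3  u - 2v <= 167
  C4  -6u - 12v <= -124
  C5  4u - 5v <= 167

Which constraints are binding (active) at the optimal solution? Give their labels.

C2 and C4

Extreme points and P = -9u + 5v:
  (-985/23, 1106/23) → P = 14395/23
  (-355/6, 479/12) → P = 8785/12
  (16, 7/3) → P = -397/3

The minimum is at (16, 7/3). Substituting into each constraint, equality holds for C2 and C4; the remaining constraints have slack.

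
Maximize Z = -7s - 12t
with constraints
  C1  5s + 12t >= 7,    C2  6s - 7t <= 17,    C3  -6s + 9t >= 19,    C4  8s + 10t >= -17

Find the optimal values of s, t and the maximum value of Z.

Vertices and Z = -7s - 12t:
  (-55/39, 137/117) → Z = -163/39
  (-137/23, 141/46) → Z = 113/23
  (143/6, 18) → Z = -2297/6
The feasible region is unbounded (it extends along (7, 6), (-5, 4)), but Z strictly decreases along every unbounded feasible direction, so there is no improving ray and the maximum is attained at a vertex.

s = -137/23, t = 141/46, maximum Z = 113/23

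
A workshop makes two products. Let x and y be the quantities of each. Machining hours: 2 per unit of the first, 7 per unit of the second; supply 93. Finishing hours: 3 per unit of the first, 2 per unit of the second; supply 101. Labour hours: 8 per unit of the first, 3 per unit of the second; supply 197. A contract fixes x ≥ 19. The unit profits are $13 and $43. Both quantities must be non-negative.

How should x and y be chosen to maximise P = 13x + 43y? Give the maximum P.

x = 22, y = 7, maximum P = 587

The binding constraints are 2x + 7y = 93 and 8x + 3y = 197.
Solving simultaneously gives x = 22, y = 7.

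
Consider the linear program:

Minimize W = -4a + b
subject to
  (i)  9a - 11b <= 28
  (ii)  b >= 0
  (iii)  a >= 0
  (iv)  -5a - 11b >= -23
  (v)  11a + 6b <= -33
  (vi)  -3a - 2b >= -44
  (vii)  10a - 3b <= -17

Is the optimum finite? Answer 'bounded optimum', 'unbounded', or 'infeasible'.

infeasible

The boundaries b = 0 and 11a + 6b = -33 meet at (-3, 0), but that point violates a ≥ 0. Every candidate vertex is excluded by some other constraint, so the feasible region is empty.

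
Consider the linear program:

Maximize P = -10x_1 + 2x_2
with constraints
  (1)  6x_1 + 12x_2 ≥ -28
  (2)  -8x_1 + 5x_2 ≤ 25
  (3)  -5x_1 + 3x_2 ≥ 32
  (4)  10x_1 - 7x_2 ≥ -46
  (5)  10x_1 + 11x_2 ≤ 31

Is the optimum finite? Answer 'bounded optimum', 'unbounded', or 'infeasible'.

infeasible

The boundaries 6x_1 + 12x_2 = -28 and -8x_1 + 5x_2 = 25 meet at (-220/63, -37/63), but that point violates -5x_1 + 3x_2 ≥ 32. Every candidate vertex is excluded by some other constraint, so the feasible region is empty.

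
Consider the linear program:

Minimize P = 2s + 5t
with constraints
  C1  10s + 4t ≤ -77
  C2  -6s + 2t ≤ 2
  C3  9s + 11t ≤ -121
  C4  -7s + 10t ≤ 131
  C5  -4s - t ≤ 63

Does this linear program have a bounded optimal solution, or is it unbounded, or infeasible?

unbounded

From the feasible point (-81/22, -221/22), moving in the direction (1, -4) keeps every constraint satisfied while P decreases without bound.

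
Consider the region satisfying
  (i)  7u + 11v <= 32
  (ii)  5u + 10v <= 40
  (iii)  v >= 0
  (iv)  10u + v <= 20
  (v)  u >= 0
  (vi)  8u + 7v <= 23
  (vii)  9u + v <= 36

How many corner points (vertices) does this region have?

Pairwise boundary intersections that survive every other constraint:
  (0, 32/11)
  (29/39, 95/39)
  (2, 0)
  (0, 0)
  (117/62, 35/31)

5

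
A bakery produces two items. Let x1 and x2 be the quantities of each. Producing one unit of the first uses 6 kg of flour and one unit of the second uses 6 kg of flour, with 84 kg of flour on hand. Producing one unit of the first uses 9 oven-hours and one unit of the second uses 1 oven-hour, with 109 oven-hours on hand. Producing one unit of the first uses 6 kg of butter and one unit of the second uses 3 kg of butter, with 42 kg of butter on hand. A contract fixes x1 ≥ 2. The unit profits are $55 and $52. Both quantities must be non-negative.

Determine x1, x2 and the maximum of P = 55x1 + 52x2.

Extreme points and P = 55x1 + 52x2:
  (7, 0) → P = 385
  (2, 0) → P = 110
  (2, 10) → P = 630

x1 = 2, x2 = 10, maximum P = 630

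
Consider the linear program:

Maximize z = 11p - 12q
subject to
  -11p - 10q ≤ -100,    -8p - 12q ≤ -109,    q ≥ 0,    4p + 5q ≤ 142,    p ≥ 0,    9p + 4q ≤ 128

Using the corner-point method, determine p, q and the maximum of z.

At the optimal vertex, q = 0 and 9p + 4q = 128.
Solving simultaneously gives p = 128/9, q = 0.

p = 128/9, q = 0, maximum z = 1408/9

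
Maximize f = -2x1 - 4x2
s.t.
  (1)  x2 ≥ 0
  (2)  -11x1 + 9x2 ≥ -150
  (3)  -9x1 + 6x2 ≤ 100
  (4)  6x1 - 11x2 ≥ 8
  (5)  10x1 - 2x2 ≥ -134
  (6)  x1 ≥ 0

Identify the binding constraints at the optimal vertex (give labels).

(1) and (4)

Corner points and f = -2x1 - 4x2:
  (150/11, 0) → f = -300/11
  (4/3, 0) → f = -8/3
  (1578/67, 812/67) → f = -6404/67

The maximum is at (4/3, 0). Substituting into each constraint, equality holds for (1) and (4); the remaining constraints have slack.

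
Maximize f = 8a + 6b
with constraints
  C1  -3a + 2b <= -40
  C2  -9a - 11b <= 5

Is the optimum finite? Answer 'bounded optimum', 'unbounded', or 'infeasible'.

unbounded

From the feasible point (430/51, -125/17), moving in the direction (2, 3) keeps every constraint satisfied while f increases without bound.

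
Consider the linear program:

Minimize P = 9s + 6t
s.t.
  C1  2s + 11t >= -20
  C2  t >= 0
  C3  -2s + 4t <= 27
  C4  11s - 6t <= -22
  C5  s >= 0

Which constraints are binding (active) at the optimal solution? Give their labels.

C4 and C5

Vertices and P = 9s + 6t:
  (37/16, 253/32) → P = 273/4
  (0, 27/4) → P = 81/2
  (0, 11/3) → P = 22

The minimum is at (0, 11/3). Substituting into each constraint, equality holds for C4 and C5; the remaining constraints have slack.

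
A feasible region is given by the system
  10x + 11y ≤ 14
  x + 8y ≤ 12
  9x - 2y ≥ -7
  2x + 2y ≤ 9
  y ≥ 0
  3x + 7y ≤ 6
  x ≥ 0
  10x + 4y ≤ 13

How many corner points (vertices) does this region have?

The feasible vertices (each the meet of two boundaries and inside every other half-plane) are:
  (32/37, 18/37)
  (87/70, 1/7)
  (0, 0)
  (13/10, 0)
  (0, 6/7)

5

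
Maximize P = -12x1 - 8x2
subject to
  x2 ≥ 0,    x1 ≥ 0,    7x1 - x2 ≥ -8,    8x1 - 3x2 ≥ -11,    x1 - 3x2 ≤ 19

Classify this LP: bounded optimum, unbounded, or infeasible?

Extreme points and P = -12x1 - 8x2:
  (0, 0) → P = 0
  (19, 0) → P = -228
  (0, 11/3) → P = -88/3
The feasible region has finitely many vertices and no improving ray; the maximum is 0 at (0, 0).

bounded optimum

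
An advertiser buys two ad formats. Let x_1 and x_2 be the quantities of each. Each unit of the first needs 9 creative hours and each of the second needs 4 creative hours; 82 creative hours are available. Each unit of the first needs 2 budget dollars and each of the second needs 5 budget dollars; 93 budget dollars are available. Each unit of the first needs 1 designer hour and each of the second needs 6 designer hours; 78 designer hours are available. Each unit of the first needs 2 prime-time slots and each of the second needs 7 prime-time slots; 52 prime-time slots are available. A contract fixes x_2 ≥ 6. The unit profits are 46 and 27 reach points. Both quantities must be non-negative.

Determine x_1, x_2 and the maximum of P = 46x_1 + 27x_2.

Extreme points and P = 46x_1 + 27x_2:
  (0, 52/7) → P = 1404/7
  (0, 6) → P = 162
  (5, 6) → P = 392

The binding constraints are 2x_1 + 7x_2 = 52 and x_2 = 6.
Solving simultaneously gives x_1 = 5, x_2 = 6.

x_1 = 5, x_2 = 6, maximum P = 392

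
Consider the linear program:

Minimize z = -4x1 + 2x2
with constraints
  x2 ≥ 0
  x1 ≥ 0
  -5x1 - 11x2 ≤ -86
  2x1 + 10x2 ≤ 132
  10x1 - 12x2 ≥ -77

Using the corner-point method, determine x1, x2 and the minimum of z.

Feasible corners and z = -4x1 + 2x2:
  (86/5, 0) → z = -344/5
  (66, 0) → z = -264
  (37/34, 249/34) → z = 175/17
  (407/62, 737/62) → z = -77/31

The binding constraints are x2 = 0 and 2x1 + 10x2 = 132.
Solving simultaneously gives x1 = 66, x2 = 0.

x1 = 66, x2 = 0, minimum z = -264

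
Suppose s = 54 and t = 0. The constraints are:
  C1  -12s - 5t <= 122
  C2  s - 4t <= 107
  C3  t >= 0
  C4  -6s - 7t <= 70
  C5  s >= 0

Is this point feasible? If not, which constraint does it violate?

C1: -648 ≤ 122 ✓
C2: 54 ≤ 107 ✓
C3: 0 ≥ 0 ✓
C4: -324 ≤ 70 ✓
C5: 54 ≥ 0 ✓

feasible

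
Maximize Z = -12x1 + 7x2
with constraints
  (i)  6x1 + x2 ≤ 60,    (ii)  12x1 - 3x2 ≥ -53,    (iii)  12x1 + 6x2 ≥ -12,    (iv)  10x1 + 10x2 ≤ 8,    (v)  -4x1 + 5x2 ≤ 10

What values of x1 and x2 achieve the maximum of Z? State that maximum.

x1 = -10/7, x2 = 6/7, maximum Z = 162/7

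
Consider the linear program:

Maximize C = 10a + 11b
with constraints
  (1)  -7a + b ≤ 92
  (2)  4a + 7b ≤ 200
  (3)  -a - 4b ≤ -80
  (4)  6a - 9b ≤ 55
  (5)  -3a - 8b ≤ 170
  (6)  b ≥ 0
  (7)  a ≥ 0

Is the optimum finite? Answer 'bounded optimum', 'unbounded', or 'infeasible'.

bounded optimum

Corner points and C = 10a + 11b:
  (80/3, 40/3) → C = 1240/3
  (0, 200/7) → C = 2200/7
  (0, 20) → C = 220
The feasible region has finitely many vertices and no improving ray; the maximum is 1240/3 at (80/3, 40/3).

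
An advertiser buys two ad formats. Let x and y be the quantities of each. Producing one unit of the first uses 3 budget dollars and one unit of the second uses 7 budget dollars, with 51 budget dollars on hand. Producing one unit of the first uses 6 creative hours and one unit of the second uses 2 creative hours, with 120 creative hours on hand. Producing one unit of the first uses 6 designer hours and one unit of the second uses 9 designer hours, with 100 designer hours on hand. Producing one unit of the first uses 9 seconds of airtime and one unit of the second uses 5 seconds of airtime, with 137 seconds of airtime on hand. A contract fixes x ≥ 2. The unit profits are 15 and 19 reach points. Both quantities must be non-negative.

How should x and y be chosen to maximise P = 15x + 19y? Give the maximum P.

Corner points and P = 15x + 19y:
  (137/9, 0) → P = 685/3
  (2, 0) → P = 30
  (44/3, 1) → P = 239
  (2, 45/7) → P = 1065/7

The binding constraints are 3x + 7y = 51 and 9x + 5y = 137.
Solving simultaneously gives x = 44/3, y = 1.

x = 44/3, y = 1, maximum P = 239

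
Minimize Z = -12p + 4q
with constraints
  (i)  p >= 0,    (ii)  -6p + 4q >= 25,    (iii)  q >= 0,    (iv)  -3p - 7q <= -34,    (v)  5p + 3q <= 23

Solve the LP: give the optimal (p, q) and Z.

Feasible corners and Z = -12p + 4q:
  (0, 25/4) → Z = 25
  (0, 23/3) → Z = 92/3
  (17/38, 263/38) → Z = 424/19

p = 17/38, q = 263/38, minimum Z = 424/19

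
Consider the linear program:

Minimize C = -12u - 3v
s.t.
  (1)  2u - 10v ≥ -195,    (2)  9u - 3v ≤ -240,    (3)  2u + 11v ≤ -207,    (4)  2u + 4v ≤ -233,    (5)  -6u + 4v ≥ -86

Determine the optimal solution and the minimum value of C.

Vertices and C = -12u - 3v:
  (-1555/14, -19/7) → C = 1341
  (-79/2, -77/2) → C = 1179/2
  (-203/3, -123) → C = 1181
The feasible region is unbounded (it extends along (-5, -1), (-2, -3)), but C strictly increases along every unbounded feasible direction, so there is no improving ray and the minimum is attained at a vertex.

u = -79/2, v = -77/2, minimum C = 1179/2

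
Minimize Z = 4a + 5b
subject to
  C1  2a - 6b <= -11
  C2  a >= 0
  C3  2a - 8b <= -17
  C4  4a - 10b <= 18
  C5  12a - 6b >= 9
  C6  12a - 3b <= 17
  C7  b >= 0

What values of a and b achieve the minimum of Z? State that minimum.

a = 29/14, b = 37/14, minimum Z = 43/2

Corner points and Z = 4a + 5b:
  (29/14, 37/14) → Z = 43/2
  (187/90, 119/45) → Z = 323/15
  (25/12, 8/3) → Z = 65/3

At the optimal vertex, 2a - 8b = -17 and 12a - 6b = 9.
Solving simultaneously gives a = 29/14, b = 37/14.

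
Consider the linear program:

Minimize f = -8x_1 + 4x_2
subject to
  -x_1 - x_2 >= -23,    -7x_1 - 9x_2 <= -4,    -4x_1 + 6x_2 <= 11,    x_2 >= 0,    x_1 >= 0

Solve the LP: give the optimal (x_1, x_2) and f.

x_1 = 23, x_2 = 0, minimum f = -184

Vertices and f = -8x_1 + 4x_2:
  (127/10, 103/10) → f = -302/5
  (23, 0) → f = -184
  (4/7, 0) → f = -32/7
  (0, 4/9) → f = 16/9
  (0, 11/6) → f = 22/3

At the optimal vertex, -x_1 - x_2 = -23 and x_2 = 0.
Solving simultaneously gives x_1 = 23, x_2 = 0.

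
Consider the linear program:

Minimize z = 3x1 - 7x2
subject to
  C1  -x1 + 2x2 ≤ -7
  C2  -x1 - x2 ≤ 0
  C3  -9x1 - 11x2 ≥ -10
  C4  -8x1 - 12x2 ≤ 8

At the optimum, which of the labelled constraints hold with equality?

C1 and C3

Corner points and z = 3x1 - 7x2:
  (97/29, -53/29) → z = 662/29
  (17/7, -16/7) → z = 163/7
  (52/5, -38/5) → z = 422/5

The minimum is at (97/29, -53/29). Substituting into each constraint, equality holds for C1 and C3; the remaining constraints have slack.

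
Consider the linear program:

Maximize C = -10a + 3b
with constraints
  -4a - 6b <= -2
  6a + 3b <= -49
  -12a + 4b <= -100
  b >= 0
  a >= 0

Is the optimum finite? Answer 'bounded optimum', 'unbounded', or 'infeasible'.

infeasible

The boundaries -12a + 4b = -100 and b = 0 meet at (25/3, 0), but that point violates 6a + 3b ≤ -49. Every candidate vertex is excluded by some other constraint, so the feasible region is empty.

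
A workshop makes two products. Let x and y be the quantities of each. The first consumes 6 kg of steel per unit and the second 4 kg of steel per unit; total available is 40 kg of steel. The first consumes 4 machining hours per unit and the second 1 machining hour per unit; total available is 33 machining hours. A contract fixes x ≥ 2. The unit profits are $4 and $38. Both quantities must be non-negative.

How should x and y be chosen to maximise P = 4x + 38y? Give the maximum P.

x = 2, y = 7, maximum P = 274

Vertices and P = 4x + 38y:
  (20/3, 0) → P = 80/3
  (2, 0) → P = 8
  (2, 7) → P = 274

At the optimal vertex, 6x + 4y = 40 and x = 2.
Solving simultaneously gives x = 2, y = 7.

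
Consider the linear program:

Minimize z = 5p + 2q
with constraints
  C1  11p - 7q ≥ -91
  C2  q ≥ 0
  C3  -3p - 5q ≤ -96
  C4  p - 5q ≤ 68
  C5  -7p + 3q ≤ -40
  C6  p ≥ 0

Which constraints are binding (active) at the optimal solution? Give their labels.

C3 and C5

Vertices and z = 5p + 2q:
  (553/16, 1077/16) → z = 4919/16
  (32, 0) → z = 160
  (68, 0) → z = 340
  (122/11, 138/11) → z = 886/11
The feasible region is unbounded (it extends along (5, 1), (7, 11)), but z strictly increases along every unbounded feasible direction, so there is no improving ray and the minimum is attained at a vertex.

The minimum is at (122/11, 138/11). Substituting into each constraint, equality holds for C3 and C5; the remaining constraints have slack.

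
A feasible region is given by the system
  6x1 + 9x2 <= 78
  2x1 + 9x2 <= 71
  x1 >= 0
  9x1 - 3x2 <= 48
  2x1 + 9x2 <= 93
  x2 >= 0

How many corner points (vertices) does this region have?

The feasible vertices (each the meet of two boundaries and inside every other half-plane) are:
  (7/4, 15/2)
  (74/11, 46/11)
  (0, 71/9)
  (0, 0)
  (16/3, 0)

5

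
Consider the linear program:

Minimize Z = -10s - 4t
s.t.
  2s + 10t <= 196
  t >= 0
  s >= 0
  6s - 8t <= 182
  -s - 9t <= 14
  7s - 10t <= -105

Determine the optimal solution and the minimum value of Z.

s = 91/9, t = 791/45, minimum Z = -7714/45

Corner points and Z = -10s - 4t:
  (0, 98/5) → Z = -392/5
  (91/9, 791/45) → Z = -7714/45
  (0, 21/2) → Z = -42

At the optimal vertex, 2s + 10t = 196 and 7s - 10t = -105.
Solving simultaneously gives s = 91/9, t = 791/45.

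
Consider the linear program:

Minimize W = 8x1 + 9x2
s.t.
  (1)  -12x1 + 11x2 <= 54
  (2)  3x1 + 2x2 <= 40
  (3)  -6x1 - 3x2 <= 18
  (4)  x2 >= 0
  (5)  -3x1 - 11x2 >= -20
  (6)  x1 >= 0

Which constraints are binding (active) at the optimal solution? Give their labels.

Extreme points and W = 8x1 + 9x2:
  (20/3, 0) → W = 160/3
  (0, 0) → W = 0
  (0, 20/11) → W = 180/11

The minimum is at (0, 0). Substituting into each constraint, equality holds for (4) and (6); the remaining constraints have slack.

(4) and (6)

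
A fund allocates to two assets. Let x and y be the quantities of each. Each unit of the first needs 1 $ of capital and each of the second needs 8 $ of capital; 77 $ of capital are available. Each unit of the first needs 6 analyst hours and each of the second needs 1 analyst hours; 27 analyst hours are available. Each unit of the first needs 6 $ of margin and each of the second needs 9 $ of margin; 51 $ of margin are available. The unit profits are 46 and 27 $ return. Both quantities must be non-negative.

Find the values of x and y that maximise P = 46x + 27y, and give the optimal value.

x = 4, y = 3, maximum P = 265

Corner points and P = 46x + 27y:
  (0, 0) → P = 0
  (0, 17/3) → P = 153
  (9/2, 0) → P = 207
  (4, 3) → P = 265

The binding constraints are 6x + y = 27 and 6x + 9y = 51.
Solving simultaneously gives x = 4, y = 3.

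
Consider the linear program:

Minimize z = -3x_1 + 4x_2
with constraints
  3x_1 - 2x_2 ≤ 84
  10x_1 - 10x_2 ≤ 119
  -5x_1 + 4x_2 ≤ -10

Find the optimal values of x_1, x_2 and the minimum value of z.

x_1 = -188/5, x_2 = -99/2, minimum z = -426/5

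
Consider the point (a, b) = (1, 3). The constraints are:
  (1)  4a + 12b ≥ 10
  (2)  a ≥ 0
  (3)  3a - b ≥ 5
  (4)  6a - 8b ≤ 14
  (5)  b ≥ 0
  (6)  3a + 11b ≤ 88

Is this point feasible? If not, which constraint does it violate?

Constraint (3): 3a - b = 0, which is not ≥ 5. All other constraints are satisfied.

not feasible — violates (3)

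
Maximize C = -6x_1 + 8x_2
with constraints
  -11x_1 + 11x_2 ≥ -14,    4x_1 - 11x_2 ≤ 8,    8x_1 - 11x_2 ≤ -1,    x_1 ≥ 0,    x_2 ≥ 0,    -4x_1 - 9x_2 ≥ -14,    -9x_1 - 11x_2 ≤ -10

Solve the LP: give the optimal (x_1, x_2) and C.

Corner points and C = -6x_1 + 8x_2:
  (5/4, 1) → C = 1/2
  (9/17, 89/187) → C = 118/187
  (0, 14/9) → C = 112/9
  (0, 10/11) → C = 80/11

The binding constraints are x_1 = 0 and -4x_1 - 9x_2 = -14.
Solving simultaneously gives x_1 = 0, x_2 = 14/9.

x_1 = 0, x_2 = 14/9, maximum C = 112/9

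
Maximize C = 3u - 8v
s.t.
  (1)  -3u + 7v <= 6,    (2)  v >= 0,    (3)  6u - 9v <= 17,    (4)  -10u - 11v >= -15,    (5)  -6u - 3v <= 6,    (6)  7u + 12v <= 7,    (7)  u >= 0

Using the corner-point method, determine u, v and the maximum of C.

u = 1, v = 0, maximum C = 3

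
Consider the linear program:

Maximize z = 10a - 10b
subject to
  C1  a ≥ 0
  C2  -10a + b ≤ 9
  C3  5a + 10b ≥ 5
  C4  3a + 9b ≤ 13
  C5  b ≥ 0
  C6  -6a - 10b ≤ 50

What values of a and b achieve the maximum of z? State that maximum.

Corner points and z = 10a - 10b:
  (0, 1/2) → z = -5
  (0, 13/9) → z = -130/9
  (1, 0) → z = 10
  (13/3, 0) → z = 130/3

The optimum lies where 3a + 9b = 13 and b = 0.
Solving simultaneously gives a = 13/3, b = 0.

a = 13/3, b = 0, maximum z = 130/3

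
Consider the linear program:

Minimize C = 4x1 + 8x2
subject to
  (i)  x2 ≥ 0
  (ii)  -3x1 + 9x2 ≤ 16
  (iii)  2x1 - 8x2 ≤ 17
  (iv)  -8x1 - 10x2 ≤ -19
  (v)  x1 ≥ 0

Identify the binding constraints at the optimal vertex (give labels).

Corner points and C = 4x1 + 8x2:
  (17/2, 0) → C = 34
  (19/8, 0) → C = 19/2
  (11/102, 185/102) → C = 254/17
The feasible region is unbounded (it extends along (3, 1), (4, 1)), but C strictly increases along every unbounded feasible direction, so there is no improving ray and the minimum is attained at a vertex.

The minimum is at (19/8, 0). Substituting into each constraint, equality holds for (i) and (iv); the remaining constraints have slack.

(i) and (iv)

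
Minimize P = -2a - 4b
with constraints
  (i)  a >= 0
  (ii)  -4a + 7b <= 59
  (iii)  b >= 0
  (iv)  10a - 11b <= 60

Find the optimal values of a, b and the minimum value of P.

a = 1069/26, b = 415/13, minimum P = -2729/13

At the optimal vertex, -4a + 7b = 59 and 10a - 11b = 60.
Solving simultaneously gives a = 1069/26, b = 415/13.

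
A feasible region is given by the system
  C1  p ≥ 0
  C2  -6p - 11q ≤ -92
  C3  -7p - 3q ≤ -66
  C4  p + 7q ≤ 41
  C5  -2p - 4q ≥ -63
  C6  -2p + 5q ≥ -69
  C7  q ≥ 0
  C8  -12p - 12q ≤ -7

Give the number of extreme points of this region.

5

Of the 28 pairwise boundary intersections, those satisfying every inequality are:
  (450/59, 248/59)
  (46/3, 0)
  (339/46, 221/46)
  (277/10, 19/10)
  (63/2, 0)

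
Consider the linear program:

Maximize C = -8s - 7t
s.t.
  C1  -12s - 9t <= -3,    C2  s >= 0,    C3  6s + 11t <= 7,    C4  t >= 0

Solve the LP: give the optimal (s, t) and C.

s = 1/4, t = 0, maximum C = -2

Corner points and C = -8s - 7t:
  (0, 1/3) → C = -7/3
  (1/4, 0) → C = -2
  (0, 7/11) → C = -49/11
  (7/6, 0) → C = -28/3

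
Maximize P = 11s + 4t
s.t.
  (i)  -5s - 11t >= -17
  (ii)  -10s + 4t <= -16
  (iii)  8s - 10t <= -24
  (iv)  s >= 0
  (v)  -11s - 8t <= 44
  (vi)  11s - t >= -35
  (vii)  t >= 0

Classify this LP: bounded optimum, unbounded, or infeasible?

infeasible

The boundaries -5s - 11t = -17 and -10s + 4t = -16 meet at (122/65, 9/13), but that point violates 8s - 10t ≤ -24. Every candidate vertex is excluded by some other constraint, so the feasible region is empty.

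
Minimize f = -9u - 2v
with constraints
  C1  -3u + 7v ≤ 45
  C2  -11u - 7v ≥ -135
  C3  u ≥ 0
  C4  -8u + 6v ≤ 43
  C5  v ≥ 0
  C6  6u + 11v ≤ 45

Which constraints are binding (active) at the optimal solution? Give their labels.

C5 and C6

Corner points and f = -9u - 2v:
  (0, 0) → f = 0
  (0, 45/11) → f = -90/11
  (15/2, 0) → f = -135/2

The minimum is at (15/2, 0). Substituting into each constraint, equality holds for C5 and C6; the remaining constraints have slack.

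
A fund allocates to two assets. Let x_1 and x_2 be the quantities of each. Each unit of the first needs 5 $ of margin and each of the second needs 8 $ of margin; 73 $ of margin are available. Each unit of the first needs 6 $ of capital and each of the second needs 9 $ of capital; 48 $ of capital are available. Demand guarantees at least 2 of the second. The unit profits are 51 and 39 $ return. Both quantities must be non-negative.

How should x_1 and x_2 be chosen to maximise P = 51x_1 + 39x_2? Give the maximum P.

Vertices and P = 51x_1 + 39x_2:
  (0, 16/3) → P = 208
  (0, 2) → P = 78
  (5, 2) → P = 333

At the optimal vertex, 6x_1 + 9x_2 = 48 and x_2 = 2.
Solving simultaneously gives x_1 = 5, x_2 = 2.

x_1 = 5, x_2 = 2, maximum P = 333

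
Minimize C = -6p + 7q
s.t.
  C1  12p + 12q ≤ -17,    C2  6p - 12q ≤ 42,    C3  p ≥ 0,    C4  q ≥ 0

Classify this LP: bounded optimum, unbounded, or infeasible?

The boundaries 12p + 12q = -17 and 6p - 12q = 42 meet at (25/18, -101/36), but that point violates q ≥ 0. Every candidate vertex is excluded by some other constraint, so the feasible region is empty.

infeasible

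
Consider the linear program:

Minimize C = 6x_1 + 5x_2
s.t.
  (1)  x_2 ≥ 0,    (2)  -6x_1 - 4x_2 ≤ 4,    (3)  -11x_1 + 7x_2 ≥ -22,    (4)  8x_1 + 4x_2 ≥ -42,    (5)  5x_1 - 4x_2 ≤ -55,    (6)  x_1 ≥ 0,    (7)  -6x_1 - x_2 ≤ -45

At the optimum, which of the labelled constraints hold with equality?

(5) and (7)

Vertices and C = 6x_1 + 5x_2:
  (473/9, 715/9) → C = 6413/9
  (125/29, 555/29) → C = 3525/29
  (0, 45) → C = 225
The feasible region is unbounded (it extends along (0, 1), (7, 11)), but C strictly increases along every unbounded feasible direction, so there is no improving ray and the minimum is attained at a vertex.

The minimum is at (125/29, 555/29). Substituting into each constraint, equality holds for (5) and (7); the remaining constraints have slack.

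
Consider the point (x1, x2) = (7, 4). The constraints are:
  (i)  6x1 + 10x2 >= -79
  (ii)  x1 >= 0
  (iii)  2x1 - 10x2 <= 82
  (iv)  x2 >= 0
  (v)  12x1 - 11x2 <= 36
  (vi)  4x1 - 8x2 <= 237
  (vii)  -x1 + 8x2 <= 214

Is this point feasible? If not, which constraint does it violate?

Constraint (v): 12x1 - 11x2 = 40, which is not ≤ 36. All other constraints are satisfied.

not feasible — violates (v)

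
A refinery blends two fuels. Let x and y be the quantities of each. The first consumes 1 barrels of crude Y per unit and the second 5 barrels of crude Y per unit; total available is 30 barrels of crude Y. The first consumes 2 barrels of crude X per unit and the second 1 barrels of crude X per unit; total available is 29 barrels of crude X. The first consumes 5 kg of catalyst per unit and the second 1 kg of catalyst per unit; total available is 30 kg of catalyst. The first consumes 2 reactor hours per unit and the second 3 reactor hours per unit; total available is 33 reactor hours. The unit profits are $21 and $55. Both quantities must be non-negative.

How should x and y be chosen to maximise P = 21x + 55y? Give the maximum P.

x = 5, y = 5, maximum P = 380

Feasible corners and P = 21x + 55y:
  (0, 0) → P = 0
  (0, 6) → P = 330
  (6, 0) → P = 126
  (5, 5) → P = 380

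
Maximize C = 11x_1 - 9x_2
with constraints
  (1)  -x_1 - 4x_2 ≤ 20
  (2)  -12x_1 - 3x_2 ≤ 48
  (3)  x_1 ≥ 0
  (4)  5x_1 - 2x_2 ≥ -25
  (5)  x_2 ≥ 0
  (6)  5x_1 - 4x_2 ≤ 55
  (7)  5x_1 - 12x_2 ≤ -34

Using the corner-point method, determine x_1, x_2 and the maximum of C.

The feasible region is unbounded (it extends along (4, 5), (2, 5)), but C strictly decreases along every unbounded feasible direction, so there is no improving ray and the maximum is attained at a vertex.

x_1 = 199/10, x_2 = 89/8, maximum C = 4751/40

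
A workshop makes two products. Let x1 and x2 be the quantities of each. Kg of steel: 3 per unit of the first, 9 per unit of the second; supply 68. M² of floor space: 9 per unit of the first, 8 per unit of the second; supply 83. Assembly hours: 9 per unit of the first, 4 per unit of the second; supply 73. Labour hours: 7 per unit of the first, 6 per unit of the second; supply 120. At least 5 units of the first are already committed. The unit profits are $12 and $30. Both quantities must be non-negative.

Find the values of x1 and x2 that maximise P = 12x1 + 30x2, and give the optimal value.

x1 = 5, x2 = 19/4, maximum P = 405/2

Extreme points and P = 12x1 + 30x2:
  (73/9, 0) → P = 292/3
  (5, 0) → P = 60
  (7, 5/2) → P = 159
  (5, 19/4) → P = 405/2

The optimum lies where 9x1 + 8x2 = 83 and x1 = 5.
Solving simultaneously gives x1 = 5, x2 = 19/4.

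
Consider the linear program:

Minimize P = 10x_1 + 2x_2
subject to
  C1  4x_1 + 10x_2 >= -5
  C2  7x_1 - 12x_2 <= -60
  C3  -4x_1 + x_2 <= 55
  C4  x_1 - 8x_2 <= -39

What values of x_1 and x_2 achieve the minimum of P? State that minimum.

x_1 = -555/44, x_2 = 50/11, minimum P = -2575/22

Feasible corners and P = 10x_1 + 2x_2:
  (-555/44, 50/11) → P = -2575/22
  (-215/21, 151/42) → P = -1999/21
  (-3/11, 213/44) → P = 153/22
The feasible region is unbounded (it extends along (12, 7), (1, 4)), but P strictly increases along every unbounded feasible direction, so there is no improving ray and the minimum is attained at a vertex.

The optimum lies where 4x_1 + 10x_2 = -5 and -4x_1 + x_2 = 55.
Solving simultaneously gives x_1 = -555/44, x_2 = 50/11.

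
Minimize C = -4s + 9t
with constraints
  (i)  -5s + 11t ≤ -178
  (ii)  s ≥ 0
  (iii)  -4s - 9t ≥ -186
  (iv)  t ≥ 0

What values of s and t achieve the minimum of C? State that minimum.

s = 93/2, t = 0, minimum C = -186

Vertices and C = -4s + 9t:
  (3648/89, 218/89) → C = -12630/89
  (178/5, 0) → C = -712/5
  (93/2, 0) → C = -186

The binding constraints are -4s - 9t = -186 and t = 0.
Solving simultaneously gives s = 93/2, t = 0.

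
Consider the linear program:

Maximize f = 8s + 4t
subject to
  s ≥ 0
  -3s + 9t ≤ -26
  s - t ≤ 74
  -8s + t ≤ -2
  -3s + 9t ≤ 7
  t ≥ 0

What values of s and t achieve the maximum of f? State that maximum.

Feasible corners and f = 8s + 4t:
  (320/3, 98/3) → f = 984
  (26/3, 0) → f = 208/3
  (74, 0) → f = 592

At the optimal vertex, -3s + 9t = -26 and s - t = 74.
Solving simultaneously gives s = 320/3, t = 98/3.

s = 320/3, t = 98/3, maximum f = 984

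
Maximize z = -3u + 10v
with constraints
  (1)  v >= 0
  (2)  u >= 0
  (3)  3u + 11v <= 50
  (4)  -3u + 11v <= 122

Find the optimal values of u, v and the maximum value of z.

Corner points and z = -3u + 10v:
  (0, 0) → z = 0
  (50/3, 0) → z = -50
  (0, 50/11) → z = 500/11

At the optimal vertex, u = 0 and 3u + 11v = 50.
Solving simultaneously gives u = 0, v = 50/11.

u = 0, v = 50/11, maximum z = 500/11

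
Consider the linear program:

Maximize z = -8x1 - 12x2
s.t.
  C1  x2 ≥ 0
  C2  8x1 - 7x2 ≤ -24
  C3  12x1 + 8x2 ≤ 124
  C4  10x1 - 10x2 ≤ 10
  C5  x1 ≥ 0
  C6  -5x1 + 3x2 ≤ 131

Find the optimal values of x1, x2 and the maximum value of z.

x1 = 0, x2 = 24/7, maximum z = -288/7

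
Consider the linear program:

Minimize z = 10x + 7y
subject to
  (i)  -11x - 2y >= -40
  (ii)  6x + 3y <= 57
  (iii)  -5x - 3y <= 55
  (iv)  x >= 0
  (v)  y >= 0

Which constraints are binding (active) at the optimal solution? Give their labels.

(iv) and (v)

Vertices and z = 10x + 7y:
  (2/7, 129/7) → z = 923/7
  (40/11, 0) → z = 400/11
  (0, 19) → z = 133
  (0, 0) → z = 0

The minimum is at (0, 0). Substituting into each constraint, equality holds for (iv) and (v); the remaining constraints have slack.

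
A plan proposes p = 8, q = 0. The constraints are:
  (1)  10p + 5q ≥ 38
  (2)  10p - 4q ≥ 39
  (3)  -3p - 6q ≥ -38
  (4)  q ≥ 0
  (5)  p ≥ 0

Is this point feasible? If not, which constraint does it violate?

feasible

(1): 80 ≥ 38 ✓
(2): 80 ≥ 39 ✓
(3): -24 ≥ -38 ✓
(4): 0 ≥ 0 ✓
(5): 8 ≥ 0 ✓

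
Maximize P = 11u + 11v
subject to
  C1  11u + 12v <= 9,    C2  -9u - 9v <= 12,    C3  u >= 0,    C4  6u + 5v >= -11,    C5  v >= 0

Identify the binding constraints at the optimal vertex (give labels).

Corner points and P = 11u + 11v:
  (0, 3/4) → P = 33/4
  (9/11, 0) → P = 9
  (0, 0) → P = 0

The maximum is at (9/11, 0). Substituting into each constraint, equality holds for C1 and C5; the remaining constraints have slack.

C1 and C5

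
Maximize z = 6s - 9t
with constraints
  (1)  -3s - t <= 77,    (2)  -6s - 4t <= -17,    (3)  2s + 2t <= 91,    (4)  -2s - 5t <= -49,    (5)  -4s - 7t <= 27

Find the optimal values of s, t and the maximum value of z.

s = 119/2, t = -14, maximum z = 483

Extreme points and z = 6s - 9t:
  (-325/6, 171/2) → z = -2189/2
  (-245/4, 427/4) → z = -5313/4
  (-111/22, 130/11) → z = -1503/11
  (119/2, -14) → z = 483

The optimum lies where 2s + 2t = 91 and -2s - 5t = -49.
Solving simultaneously gives s = 119/2, t = -14.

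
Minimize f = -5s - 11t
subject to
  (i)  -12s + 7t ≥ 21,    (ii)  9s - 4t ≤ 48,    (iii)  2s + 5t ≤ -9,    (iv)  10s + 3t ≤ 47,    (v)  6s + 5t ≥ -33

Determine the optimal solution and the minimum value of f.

s = -84/37, t = -33/37, minimum f = 783/37

The optimum lies where -12s + 7t = 21 and 2s + 5t = -9.
Solving simultaneously gives s = -84/37, t = -33/37.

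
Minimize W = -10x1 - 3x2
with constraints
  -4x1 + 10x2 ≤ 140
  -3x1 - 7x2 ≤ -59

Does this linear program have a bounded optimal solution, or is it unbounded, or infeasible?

From the feasible point (-195/29, 328/29), moving in the direction (10, 4) keeps every constraint satisfied while W decreases without bound.

unbounded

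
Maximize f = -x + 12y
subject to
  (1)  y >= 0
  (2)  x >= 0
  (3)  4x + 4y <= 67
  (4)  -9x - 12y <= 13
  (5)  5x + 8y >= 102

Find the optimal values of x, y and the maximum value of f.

x = 0, y = 67/4, maximum f = 201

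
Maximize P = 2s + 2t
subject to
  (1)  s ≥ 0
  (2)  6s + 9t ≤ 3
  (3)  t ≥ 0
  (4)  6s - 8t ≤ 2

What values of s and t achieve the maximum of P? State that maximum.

s = 7/17, t = 1/17, maximum P = 16/17

Feasible corners and P = 2s + 2t:
  (0, 1/3) → P = 2/3
  (0, 0) → P = 0
  (7/17, 1/17) → P = 16/17
  (1/3, 0) → P = 2/3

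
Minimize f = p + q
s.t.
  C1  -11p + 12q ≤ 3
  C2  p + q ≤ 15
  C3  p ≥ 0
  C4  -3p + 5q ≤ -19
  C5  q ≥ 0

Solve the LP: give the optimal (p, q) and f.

p = 19/3, q = 0, minimum f = 19/3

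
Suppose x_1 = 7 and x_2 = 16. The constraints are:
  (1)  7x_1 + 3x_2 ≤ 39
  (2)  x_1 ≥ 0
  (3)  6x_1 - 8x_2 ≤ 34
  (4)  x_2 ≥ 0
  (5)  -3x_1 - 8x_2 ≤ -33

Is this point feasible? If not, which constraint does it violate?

not feasible — violates (1)

Constraint (1): 7x_1 + 3x_2 = 97, which is not ≤ 39. All other constraints are satisfied.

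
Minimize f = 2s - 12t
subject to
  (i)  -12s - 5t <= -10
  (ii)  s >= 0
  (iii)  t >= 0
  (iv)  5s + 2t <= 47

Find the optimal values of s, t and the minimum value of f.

Corner points and f = 2s - 12t:
  (0, 2) → f = -24
  (5/6, 0) → f = 5/3
  (0, 47/2) → f = -282
  (47/5, 0) → f = 94/5

The optimum lies where s = 0 and 5s + 2t = 47.
Solving simultaneously gives s = 0, t = 47/2.

s = 0, t = 47/2, minimum f = -282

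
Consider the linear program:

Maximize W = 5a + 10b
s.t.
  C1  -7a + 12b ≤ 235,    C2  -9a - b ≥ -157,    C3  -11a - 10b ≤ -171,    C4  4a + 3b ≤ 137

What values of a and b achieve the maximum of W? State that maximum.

a = 313/23, b = 633/23, maximum W = 7895/23

The optimum lies where -7a + 12b = 235 and 4a + 3b = 137.
Solving simultaneously gives a = 313/23, b = 633/23.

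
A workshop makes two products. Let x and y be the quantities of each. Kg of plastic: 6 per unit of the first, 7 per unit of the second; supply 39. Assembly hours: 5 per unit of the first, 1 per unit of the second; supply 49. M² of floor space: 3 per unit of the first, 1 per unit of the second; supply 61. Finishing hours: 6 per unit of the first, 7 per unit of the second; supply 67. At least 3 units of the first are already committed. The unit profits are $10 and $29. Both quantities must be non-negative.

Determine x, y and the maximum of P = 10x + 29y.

Corner points and P = 10x + 29y:
  (13/2, 0) → P = 65
  (3, 0) → P = 30
  (3, 3) → P = 117

At the optimal vertex, 6x + 7y = 39 and x = 3.
Solving simultaneously gives x = 3, y = 3.

x = 3, y = 3, maximum P = 117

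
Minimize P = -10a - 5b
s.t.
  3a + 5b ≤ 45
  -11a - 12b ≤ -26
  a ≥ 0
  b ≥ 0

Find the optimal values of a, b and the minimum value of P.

Extreme points and P = -10a - 5b:
  (0, 9) → P = -45
  (15, 0) → P = -150
  (0, 13/6) → P = -65/6
  (26/11, 0) → P = -260/11

a = 15, b = 0, minimum P = -150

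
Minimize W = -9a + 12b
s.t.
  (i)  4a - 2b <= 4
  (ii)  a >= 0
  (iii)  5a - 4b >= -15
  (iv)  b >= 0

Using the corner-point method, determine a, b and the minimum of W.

a = 1, b = 0, minimum W = -9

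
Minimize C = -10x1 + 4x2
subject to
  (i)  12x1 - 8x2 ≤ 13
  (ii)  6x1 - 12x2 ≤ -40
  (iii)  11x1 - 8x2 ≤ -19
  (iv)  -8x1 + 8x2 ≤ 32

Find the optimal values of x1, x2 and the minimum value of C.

x1 = 13/3, x2 = 25/3, minimum C = -10

At the optimal vertex, 11x1 - 8x2 = -19 and -8x1 + 8x2 = 32.
Solving simultaneously gives x1 = 13/3, x2 = 25/3.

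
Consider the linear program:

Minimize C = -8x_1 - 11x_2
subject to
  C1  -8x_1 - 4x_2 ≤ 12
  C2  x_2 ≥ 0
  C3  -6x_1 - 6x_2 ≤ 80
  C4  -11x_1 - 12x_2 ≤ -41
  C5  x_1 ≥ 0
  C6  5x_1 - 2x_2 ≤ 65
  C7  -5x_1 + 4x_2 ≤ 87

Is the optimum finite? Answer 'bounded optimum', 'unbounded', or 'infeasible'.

Corner points and C = -8x_1 - 11x_2:
  (41/11, 0) → C = -328/11
  (13, 0) → C = -104
  (0, 41/12) → C = -451/12
  (0, 87/4) → C = -957/4
  (217/5, 76) → C = -5916/5
The feasible region has finitely many vertices and no improving ray; the minimum is -5916/5 at (217/5, 76).

bounded optimum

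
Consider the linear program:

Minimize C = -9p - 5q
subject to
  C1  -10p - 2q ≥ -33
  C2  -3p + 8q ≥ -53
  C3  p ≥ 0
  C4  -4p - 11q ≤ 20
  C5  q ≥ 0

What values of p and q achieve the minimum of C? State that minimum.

Extreme points and C = -9p - 5q:
  (0, 33/2) → C = -165/2
  (33/10, 0) → C = -297/10
  (0, 0) → C = 0

The optimum lies where -10p - 2q = -33 and p = 0.
Solving simultaneously gives p = 0, q = 33/2.

p = 0, q = 33/2, minimum C = -165/2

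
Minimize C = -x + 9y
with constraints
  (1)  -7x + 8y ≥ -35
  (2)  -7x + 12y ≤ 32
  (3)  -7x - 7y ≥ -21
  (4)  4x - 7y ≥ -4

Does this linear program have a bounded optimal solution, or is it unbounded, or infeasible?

unbounded

From the feasible point (59/15, -14/15), moving in the direction (-8, -7) keeps every constraint satisfied while C decreases without bound.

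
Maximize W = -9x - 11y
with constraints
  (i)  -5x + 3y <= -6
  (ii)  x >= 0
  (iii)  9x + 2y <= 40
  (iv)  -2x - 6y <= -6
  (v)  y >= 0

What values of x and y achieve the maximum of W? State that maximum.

x = 3/2, y = 1/2, maximum W = -19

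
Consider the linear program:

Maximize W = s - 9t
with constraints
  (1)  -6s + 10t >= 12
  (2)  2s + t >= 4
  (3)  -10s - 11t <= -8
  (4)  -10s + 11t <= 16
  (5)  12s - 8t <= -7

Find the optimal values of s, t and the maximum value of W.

s = 25/28, t = 31/14, maximum W = -533/28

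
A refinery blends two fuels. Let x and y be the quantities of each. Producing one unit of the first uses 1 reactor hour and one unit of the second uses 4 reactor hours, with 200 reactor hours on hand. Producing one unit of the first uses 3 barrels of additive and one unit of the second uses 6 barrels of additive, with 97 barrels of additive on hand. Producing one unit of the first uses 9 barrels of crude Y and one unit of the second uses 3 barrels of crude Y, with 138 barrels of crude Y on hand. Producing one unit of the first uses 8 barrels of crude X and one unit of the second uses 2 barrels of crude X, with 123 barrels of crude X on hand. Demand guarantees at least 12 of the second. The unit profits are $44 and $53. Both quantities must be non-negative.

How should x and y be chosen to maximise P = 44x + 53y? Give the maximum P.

x = 25/3, y = 12, maximum P = 3008/3

Vertices and P = 44x + 53y:
  (0, 97/6) → P = 5141/6
  (0, 12) → P = 636
  (25/3, 12) → P = 3008/3

The binding constraints are 3x + 6y = 97 and y = 12.
Solving simultaneously gives x = 25/3, y = 12.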